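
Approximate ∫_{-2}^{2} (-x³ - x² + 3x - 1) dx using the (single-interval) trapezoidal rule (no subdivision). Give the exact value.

T = (b−a)/2 · [f(-2) + f(2)] = 2·[(-3) + (-7)] = -20.

-20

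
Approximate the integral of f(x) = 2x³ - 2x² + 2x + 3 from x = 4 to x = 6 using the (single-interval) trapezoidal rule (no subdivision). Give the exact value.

T = (b−a)/2 · [f(4) + f(6)] = 1·[107 + 375] = 482.

482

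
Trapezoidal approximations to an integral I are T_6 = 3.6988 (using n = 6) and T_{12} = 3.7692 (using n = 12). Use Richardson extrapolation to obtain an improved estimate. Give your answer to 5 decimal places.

R = (4·T_{12} − T_6) / 3 = (4·3.7692 − 3.6988)/3 = (11.3780)/3 = 3.79267.

3.79267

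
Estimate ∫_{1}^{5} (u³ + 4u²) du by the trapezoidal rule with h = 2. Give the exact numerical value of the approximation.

h = (5 − 1)/2 = 2.
Nodes u₀,…,u₂ = 1, 3, 5.
f(u) = u³ + 4u²: f₀=5, f₁=63, f₂=225.
(h/2)·[f₀ + 2f₁ + f₂] = 1·(356) = 356.

356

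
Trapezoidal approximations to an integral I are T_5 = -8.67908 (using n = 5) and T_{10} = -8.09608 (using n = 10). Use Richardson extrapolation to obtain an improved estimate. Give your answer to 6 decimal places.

R = (4·T_{10} − T_5) / 3 = (4·(-8.09608) − (-8.67908))/3 = (-23.70524)/3 = -7.901747.

-7.901747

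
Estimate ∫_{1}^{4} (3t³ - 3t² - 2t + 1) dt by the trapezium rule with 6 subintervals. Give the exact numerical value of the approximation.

118.6875

h = (4 − 1)/6 = 0.5.
Nodes t₀,…,t₆ = 1, 1.5, 2, 2.5, 3, 3.5, 4.
f(t) = 3t³ - 3t² - 2t + 1: f₀=-1, f₁=1.375, f₂=9, f₃=24.125, f₄=49, f₅=85.875, f₆=137.
(h/2)·[f₀ + 2f₁ + 2f₂ + 2f₃ + 2f₄ + 2f₅ + f₆] = 0.25·(474.75) = 118.6875.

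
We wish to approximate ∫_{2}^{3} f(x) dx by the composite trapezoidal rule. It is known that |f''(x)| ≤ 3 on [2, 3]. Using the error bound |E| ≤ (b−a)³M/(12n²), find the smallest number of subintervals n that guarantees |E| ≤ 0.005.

8

Need 3/(12n²) ≤ 0.005.
n² ≥ 3/(12·0.005) = 50 ⇒ n ≥ 7.0711, so the smallest n is 8.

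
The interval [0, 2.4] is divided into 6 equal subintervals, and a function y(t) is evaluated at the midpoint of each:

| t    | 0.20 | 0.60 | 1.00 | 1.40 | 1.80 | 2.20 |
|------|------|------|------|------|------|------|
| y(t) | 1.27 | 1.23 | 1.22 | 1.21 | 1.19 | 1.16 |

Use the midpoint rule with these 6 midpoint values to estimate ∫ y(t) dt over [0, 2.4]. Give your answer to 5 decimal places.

2.91200

h = 0.4, n = 6.
h·[y(m₁) + y(m₂) + y(m₃) + y(m₄) + y(m₅) + y(m₆)] = 0.4·(7.28) = 2.91200.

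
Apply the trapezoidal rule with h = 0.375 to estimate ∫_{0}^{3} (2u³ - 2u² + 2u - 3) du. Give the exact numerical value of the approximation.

h = (3 − 0)/8 = 0.375.
Nodes u₀,…,u₈ = 0, 0.375, 0.75, 1.125, 1.5, 1.875, 2.25, 2.625, 3.
f(u) = 2u³ - 2u² + 2u - 3: f₀=-3, f₁=-2.42578125, f₂=-1.78125, f₃=-0.43359375, f₄=2.25, f₅=6.90234375, f₆=14.15625, f₇=24.64453125, f₈=39.
(h/2)·[f₀ + 2f₁ + 2f₂ + 2f₃ + 2f₄ + 2f₅ + 2f₆ + 2f₇ + f₈] = 0.1875·(122.625) = 22.9921875.

22.9921875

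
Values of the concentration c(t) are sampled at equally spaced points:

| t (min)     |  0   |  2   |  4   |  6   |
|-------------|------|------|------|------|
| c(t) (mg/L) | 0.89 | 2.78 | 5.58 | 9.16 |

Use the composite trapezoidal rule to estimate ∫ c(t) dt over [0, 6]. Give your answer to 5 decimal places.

26.77000

h = 2, n = 3.
(h/2)·[y₀ + 2y₁ + 2y₂ + y₃] = 1·(26.77) = 26.77000.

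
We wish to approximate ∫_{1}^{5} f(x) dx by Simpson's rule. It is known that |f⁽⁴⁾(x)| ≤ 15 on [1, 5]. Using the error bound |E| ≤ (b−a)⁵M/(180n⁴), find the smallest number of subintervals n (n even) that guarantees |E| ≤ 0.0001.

32

Need 15360/(180n⁴) ≤ 0.0001.
n⁴ ≥ 15360/(180·0.0001) = 853333 ⇒ n ≥ 30.3934, so the smallest even n is 32. (n must be even for Simpson's rule.)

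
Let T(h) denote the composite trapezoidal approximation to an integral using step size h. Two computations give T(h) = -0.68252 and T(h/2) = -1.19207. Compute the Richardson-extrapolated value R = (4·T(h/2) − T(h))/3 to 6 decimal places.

-1.361920

R = (4·T(h/2) − T(h)) / 3 = (4·(-1.19207) − (-0.68252))/3 = (-4.08576)/3 = -1.361920.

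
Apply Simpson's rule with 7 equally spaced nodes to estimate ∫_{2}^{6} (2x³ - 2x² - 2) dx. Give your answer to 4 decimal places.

493.3333

h = (6 − 2)/6 = 0.666667.
Nodes x₀,…,x₆ = 2, 2.666667, 3.333333, 4, 4.666667, 5.333333, 6.
f(x) = 2x³ - 2x² - 2: f₀=6, f₁=21.703704, f₂=49.851852, f₃=94, f₄=157.703704, f₅=244.518519, f₆=358.
(h/3)·[f₀ + 4f₁ + 2f₂ + 4f₃ + 2f₄ + 4f₅ + f₆] = 0.222222·(2220) = 493.3333.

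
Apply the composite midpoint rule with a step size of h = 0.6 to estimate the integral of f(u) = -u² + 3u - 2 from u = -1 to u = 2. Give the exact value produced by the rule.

-4.41

h = (2 − (-1))/5 = 0.6.
Midpoints m₁,…,m₅ = -0.7, -0.1, 0.5, 1.1, 1.7.
f(m₁)=-4.59, f(m₂)=-2.31, f(m₃)=-0.75, f(m₄)=0.09, f(m₅)=0.21.
h·[f(m₁) + f(m₂) + f(m₃) + f(m₄) + f(m₅)] = 0.6·(-7.35) = -4.41.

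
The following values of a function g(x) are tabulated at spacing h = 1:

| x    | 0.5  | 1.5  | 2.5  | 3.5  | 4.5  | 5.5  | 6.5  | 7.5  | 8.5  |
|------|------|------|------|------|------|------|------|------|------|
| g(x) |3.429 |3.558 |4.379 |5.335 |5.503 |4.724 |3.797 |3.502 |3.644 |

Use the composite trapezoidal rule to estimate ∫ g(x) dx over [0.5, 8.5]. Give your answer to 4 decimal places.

h = 1, n = 8.
(h/2)·[y₀ + 2y₁ + 2y₂ + 2y₃ + 2y₄ + 2y₅ + 2y₆ + 2y₇ + y₈] = 0.5·(68.669) = 34.3345.

34.3345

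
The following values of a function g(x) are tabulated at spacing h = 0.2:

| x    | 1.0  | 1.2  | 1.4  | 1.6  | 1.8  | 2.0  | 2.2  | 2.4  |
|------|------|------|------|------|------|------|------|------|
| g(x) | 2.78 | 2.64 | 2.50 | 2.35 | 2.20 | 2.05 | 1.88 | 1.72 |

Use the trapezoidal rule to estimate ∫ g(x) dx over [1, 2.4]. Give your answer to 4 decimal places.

h = 0.2, n = 7.
(h/2)·[y₀ + 2y₁ + 2y₂ + 2y₃ + 2y₄ + 2y₅ + 2y₆ + y₇] = 0.1·(31.74) = 3.1740.

3.1740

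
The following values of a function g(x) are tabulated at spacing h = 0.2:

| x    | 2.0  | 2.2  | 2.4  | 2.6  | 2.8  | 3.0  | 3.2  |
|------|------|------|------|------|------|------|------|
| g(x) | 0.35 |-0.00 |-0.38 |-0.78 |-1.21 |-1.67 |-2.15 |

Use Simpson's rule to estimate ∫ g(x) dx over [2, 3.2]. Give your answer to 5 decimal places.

-0.98533

h = 0.2, n = 6.
(h/3)·[y₀ + 4y₁ + 2y₂ + 4y₃ + 2y₄ + 4y₅ + y₆] = 0.066667·(-14.78) = -0.98533.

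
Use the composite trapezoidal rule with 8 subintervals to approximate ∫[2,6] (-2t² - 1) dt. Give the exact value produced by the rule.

-143

h = (6 − 2)/8 = 0.5.
Nodes t₀,…,t₈ = 2, 2.5, 3, 3.5, 4, 4.5, 5, 5.5, 6.
f(t) = -2t² - 1: f₀=-9, f₁=-13.5, f₂=-19, f₃=-25.5, f₄=-33, f₅=-41.5, f₆=-51, f₇=-61.5, f₈=-73.
(h/2)·[f₀ + 2f₁ + 2f₂ + 2f₃ + 2f₄ + 2f₅ + 2f₆ + 2f₇ + f₈] = 0.25·(-572) = -143.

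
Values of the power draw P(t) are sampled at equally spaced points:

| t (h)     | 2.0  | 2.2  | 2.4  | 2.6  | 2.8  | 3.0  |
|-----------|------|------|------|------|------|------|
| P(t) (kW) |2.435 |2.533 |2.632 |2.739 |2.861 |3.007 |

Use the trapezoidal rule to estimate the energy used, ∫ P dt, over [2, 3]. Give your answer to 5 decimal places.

2.69720

h = 0.2, n = 5.
(h/2)·[y₀ + 2y₁ + 2y₂ + 2y₃ + 2y₄ + y₅] = 0.1·(26.972) = 2.69720.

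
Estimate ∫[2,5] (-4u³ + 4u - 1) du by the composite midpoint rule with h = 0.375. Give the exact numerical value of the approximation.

h = (5 − 2)/8 = 0.375.
Midpoints m₁,…,m₈ = 2.1875, 2.5625, 2.9375, 3.3125, 3.6875, 4.0625, 4.4375, 4.8125.
f(m₁)=-34.1201171875, f(m₂)=-58.0556640625, f(m₃)=-90.6396484375, f(m₄)=-133.1376953125, f(m₅)=-186.8154296875, f(m₆)=-252.9384765625, f(m₇)=-332.7724609375, f(m₈)=-427.5830078125.
h·[f(m₁) + f(m₂) + f(m₃) + f(m₄) + f(m₅) + f(m₆) + f(m₇) + f(m₈)] = 0.375·(-1516.0625) = -568.5234375.

-568.5234375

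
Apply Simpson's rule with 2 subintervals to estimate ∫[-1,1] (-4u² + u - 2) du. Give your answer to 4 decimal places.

h = (1 − (-1))/2 = 1.
Nodes u₀,…,u₂ = -1, 0, 1.
f(u) = -4u² + u - 2: f₀=-7, f₁=-2, f₂=-5.
(h/3)·[f₀ + 4f₁ + f₂] = 0.333333·(-20) = -6.6667.

-6.6667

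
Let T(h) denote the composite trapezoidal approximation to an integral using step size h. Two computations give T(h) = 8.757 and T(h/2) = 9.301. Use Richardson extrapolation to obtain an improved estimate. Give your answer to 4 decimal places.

9.4823

R = (4·T(h/2) − T(h)) / 3 = (4·9.301 − 8.757)/3 = (28.447)/3 = 9.4823.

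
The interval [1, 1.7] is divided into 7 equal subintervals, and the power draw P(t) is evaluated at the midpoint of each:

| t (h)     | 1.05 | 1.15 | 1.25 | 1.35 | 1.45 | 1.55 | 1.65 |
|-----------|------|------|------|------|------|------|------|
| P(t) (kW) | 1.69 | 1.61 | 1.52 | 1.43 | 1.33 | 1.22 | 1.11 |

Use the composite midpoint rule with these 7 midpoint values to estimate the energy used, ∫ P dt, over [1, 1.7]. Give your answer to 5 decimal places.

h = 0.1, n = 7.
h·[y(m₁) + y(m₂) + y(m₃) + y(m₄) + y(m₅) + y(m₆) + y(m₇)] = 0.1·(9.91) = 0.99100.

0.99100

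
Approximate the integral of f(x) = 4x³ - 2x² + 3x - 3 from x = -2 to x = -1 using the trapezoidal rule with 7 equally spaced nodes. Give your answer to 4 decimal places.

-27.2593

h = (-1 − (-2))/6 = 0.166667.
Nodes x₀,…,x₆ = -2, -1.833333, -1.666667, -1.5, -1.333333, -1.166667, -1.
f(x) = 4x³ - 2x² + 3x - 3: f₀=-49, f₁=-39.870370, f₂=-32.074074, f₃=-25.5, f₄=-20.037037, f₅=-15.574074, f₆=-12.
(h/2)·[f₀ + 2f₁ + 2f₂ + 2f₃ + 2f₄ + 2f₅ + f₆] = 0.083333·(-327.111111) = -27.2593.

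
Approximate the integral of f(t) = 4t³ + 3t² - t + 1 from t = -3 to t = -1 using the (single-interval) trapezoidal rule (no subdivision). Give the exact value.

-76

T = (b−a)/2 · [f(-3) + f(-1)] = 1·[(-77) + 1] = -76.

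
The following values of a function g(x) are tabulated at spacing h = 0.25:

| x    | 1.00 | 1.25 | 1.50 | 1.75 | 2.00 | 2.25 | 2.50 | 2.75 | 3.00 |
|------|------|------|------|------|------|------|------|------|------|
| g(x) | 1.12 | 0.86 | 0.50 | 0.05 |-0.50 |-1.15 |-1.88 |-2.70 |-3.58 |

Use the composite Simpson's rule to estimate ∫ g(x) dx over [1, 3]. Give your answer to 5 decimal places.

h = 0.25, n = 8.
(h/3)·[y₀ + 4y₁ + 2y₂ + 4y₃ + 2y₄ + 4y₅ + 2y₆ + 4y₇ + y₈] = 0.083333·(-17.98) = -1.49833.

-1.49833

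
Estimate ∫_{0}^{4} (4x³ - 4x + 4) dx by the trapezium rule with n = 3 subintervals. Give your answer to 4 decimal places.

h = (4 − 0)/3 = 1.333333.
Nodes x₀,…,x₃ = 0, 1.333333, 2.666667, 4.
f(x) = 4x³ - 4x + 4: f₀=4, f₁=8.148148, f₂=69.185185, f₃=244.
(h/2)·[f₀ + 2f₁ + 2f₂ + f₃] = 0.666667·(402.666667) = 268.4444.

268.4444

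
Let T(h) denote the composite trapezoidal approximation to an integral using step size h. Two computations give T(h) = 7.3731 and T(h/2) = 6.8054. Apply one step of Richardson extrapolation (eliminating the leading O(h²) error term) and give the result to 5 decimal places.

6.61617

R = (4·T(h/2) − T(h)) / 3 = (4·6.8054 − 7.3731)/3 = (19.8485)/3 = 6.61617.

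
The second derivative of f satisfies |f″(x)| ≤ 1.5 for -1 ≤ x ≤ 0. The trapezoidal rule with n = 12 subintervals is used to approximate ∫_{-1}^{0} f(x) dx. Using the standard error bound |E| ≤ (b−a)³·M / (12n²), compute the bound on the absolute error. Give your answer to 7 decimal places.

0.0008681

|E| ≤ (1)³·1.5 / (12·12²) = 1.5/1728 = 0.0008681.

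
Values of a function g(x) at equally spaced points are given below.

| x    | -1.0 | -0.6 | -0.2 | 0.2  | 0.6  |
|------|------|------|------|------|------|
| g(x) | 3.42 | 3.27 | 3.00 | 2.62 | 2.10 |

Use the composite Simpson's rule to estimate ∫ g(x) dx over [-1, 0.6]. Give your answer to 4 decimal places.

4.6773

h = 0.4, n = 4.
(h/3)·[y₀ + 4y₁ + 2y₂ + 4y₃ + y₄] = 0.133333·(35.08) = 4.6773.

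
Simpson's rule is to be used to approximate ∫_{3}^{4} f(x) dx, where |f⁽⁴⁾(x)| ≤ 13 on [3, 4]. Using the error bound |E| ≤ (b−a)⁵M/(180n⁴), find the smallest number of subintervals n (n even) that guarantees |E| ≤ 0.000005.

Need 13/(180n⁴) ≤ 0.000005.
n⁴ ≥ 13/(180·0.000005) = 14444.4 ⇒ n ≥ 10.9629, so the smallest even n is 12. (n must be even for Simpson's rule.)

12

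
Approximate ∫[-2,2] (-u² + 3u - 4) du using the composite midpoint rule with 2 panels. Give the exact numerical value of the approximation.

-20

h = (2 − (-2))/2 = 2.
Midpoints m₁,…,m₂ = -1, 1.
f(m₁)=-8, f(m₂)=-2.
h·[f(m₁) + f(m₂)] = 2·(-10) = -20.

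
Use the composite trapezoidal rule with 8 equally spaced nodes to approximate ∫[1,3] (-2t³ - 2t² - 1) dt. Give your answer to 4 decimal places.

h = (3 − 1)/7 = 0.285714.
Nodes t₀,…,t₇ = 1, 1.285714, 1.571429, 1.857143, 2.142857, 2.428571, 2.714286, 3.
f(t) = -2t³ - 2t² - 1: f₀=-5, f₁=-8.556851, f₂=-13.699708, f₃=-20.708455, f₄=-29.862974, f₅=-41.443149, f₆=-55.728863, f₇=-73.
(h/2)·[f₀ + 2f₁ + 2f₂ + 2f₃ + 2f₄ + 2f₅ + 2f₆ + f₇] = 0.142857·(-418) = -59.7143.

-59.7143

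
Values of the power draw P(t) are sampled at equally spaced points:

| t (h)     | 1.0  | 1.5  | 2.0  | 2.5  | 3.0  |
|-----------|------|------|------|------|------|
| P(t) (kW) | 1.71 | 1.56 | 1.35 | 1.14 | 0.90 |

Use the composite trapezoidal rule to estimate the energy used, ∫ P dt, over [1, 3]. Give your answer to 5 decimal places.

2.67750

h = 0.5, n = 4.
(h/2)·[y₀ + 2y₁ + 2y₂ + 2y₃ + y₄] = 0.25·(10.71) = 2.67750.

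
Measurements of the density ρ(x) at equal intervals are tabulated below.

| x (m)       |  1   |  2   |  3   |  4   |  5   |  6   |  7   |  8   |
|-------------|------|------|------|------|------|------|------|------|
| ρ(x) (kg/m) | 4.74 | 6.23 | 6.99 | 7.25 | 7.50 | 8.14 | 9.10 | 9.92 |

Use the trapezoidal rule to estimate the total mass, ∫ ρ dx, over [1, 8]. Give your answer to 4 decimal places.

52.5400

h = 1, n = 7.
(h/2)·[y₀ + 2y₁ + 2y₂ + 2y₃ + 2y₄ + 2y₅ + 2y₆ + y₇] = 0.5·(105.08) = 52.5400.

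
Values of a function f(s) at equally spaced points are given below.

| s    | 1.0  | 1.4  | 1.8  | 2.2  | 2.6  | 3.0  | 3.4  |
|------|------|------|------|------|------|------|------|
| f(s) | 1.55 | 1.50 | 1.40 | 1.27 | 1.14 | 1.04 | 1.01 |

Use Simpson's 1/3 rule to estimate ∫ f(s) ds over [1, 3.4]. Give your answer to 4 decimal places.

h = 0.4, n = 6.
(h/3)·[y₀ + 4y₁ + 2y₂ + 4y₃ + 2y₄ + 4y₅ + y₆] = 0.133333·(22.88) = 3.0507.

3.0507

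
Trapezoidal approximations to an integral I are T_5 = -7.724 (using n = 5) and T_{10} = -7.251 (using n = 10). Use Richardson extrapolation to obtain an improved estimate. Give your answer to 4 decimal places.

R = (4·T_{10} − T_5) / 3 = (4·(-7.251) − (-7.724))/3 = (-21.280)/3 = -7.0933.

-7.0933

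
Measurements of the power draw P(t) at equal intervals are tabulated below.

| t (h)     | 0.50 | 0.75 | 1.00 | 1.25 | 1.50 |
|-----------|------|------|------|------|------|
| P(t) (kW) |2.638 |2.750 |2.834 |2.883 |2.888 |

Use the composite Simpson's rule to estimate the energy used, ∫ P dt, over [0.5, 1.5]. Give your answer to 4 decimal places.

h = 0.25, n = 4.
(h/3)·[y₀ + 4y₁ + 2y₂ + 4y₃ + y₄] = 0.083333·(33.726) = 2.8105.

2.8105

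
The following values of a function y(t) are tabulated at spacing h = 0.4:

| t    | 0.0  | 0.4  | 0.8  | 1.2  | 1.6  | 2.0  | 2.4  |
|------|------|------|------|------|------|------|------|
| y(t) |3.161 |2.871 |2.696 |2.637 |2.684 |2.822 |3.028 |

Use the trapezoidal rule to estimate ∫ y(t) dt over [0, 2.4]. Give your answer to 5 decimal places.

6.72180

h = 0.4, n = 6.
(h/2)·[y₀ + 2y₁ + 2y₂ + 2y₃ + 2y₄ + 2y₅ + y₆] = 0.2·(33.609) = 6.72180.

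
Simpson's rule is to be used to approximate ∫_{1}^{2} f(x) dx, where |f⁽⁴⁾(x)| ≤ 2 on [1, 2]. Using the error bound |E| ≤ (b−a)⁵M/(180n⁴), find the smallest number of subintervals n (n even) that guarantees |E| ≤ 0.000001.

12

Need 2/(180n⁴) ≤ 0.000001.
n⁴ ≥ 2/(180·0.000001) = 11111.1 ⇒ n ≥ 10.2669, so the smallest even n is 12. (n must be even for Simpson's rule.)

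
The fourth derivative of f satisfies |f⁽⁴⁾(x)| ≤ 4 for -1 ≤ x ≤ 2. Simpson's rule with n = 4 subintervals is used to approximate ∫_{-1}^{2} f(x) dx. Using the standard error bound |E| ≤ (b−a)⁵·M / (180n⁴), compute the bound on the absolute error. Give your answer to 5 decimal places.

0.02109

|E| ≤ (3)⁵·4 / (180·4⁴) = 972/46080 = 0.02109.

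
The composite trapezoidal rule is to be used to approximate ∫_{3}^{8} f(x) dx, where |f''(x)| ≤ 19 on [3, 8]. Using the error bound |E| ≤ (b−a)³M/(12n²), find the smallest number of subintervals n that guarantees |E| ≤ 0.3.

26

Need 2375/(12n²) ≤ 0.3.
n² ≥ 2375/(12·0.3) = 659.722 ⇒ n ≥ 25.6851, so the smallest n is 26.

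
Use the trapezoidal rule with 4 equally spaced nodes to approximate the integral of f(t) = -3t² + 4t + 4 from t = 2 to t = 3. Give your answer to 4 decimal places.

h = (3 − 2)/3 = 0.333333.
Nodes t₀,…,t₃ = 2, 2.333333, 2.666667, 3.
f(t) = -3t² + 4t + 4: f₀=0, f₁=-3, f₂=-6.666667, f₃=-11.
(h/2)·[f₀ + 2f₁ + 2f₂ + f₃] = 0.166667·(-30.333333) = -5.0556.

-5.0556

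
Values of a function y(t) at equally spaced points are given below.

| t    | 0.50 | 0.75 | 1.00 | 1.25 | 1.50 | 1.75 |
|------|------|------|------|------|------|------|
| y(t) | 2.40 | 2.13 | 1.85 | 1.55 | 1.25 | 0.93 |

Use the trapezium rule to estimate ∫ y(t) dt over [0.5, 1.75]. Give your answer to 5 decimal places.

h = 0.25, n = 5.
(h/2)·[y₀ + 2y₁ + 2y₂ + 2y₃ + 2y₄ + y₅] = 0.125·(16.89) = 2.11125.

2.11125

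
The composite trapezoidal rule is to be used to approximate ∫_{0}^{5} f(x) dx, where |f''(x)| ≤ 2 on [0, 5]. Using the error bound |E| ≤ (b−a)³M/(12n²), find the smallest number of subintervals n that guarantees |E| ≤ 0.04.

Need 250/(12n²) ≤ 0.04.
n² ≥ 250/(12·0.04) = 520.833 ⇒ n ≥ 22.8218, so the smallest n is 23.

23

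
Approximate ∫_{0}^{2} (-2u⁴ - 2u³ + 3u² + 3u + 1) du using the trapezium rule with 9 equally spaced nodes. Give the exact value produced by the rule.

-5.1953125

h = (2 − 0)/8 = 0.25.
Nodes u₀,…,u₈ = 0, 0.25, 0.5, 0.75, 1, 1.25, 1.5, 1.75, 2.
f(u) = -2u⁴ - 2u³ + 3u² + 3u + 1: f₀=1, f₁=1.8984375, f₂=2.875, f₃=3.4609375, f₄=3, f₅=0.6484375, f₆=-4.625, f₇=-14.0390625, f₈=-29.
(h/2)·[f₀ + 2f₁ + 2f₂ + 2f₃ + 2f₄ + 2f₅ + 2f₆ + 2f₇ + f₈] = 0.125·(-41.5625) = -5.1953125.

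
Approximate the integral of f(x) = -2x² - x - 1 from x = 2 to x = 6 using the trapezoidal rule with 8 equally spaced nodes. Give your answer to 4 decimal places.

-159.1020

h = (6 − 2)/7 = 0.571429.
Nodes x₀,…,x₇ = 2, 2.571429, 3.142857, 3.714286, 4.285714, 4.857143, 5.428571, 6.
f(x) = -2x² - x - 1: f₀=-11, f₁=-16.795918, f₂=-23.897959, f₃=-32.306122, f₄=-42.020408, f₅=-53.040816, f₆=-65.367347, f₇=-79.
(h/2)·[f₀ + 2f₁ + 2f₂ + 2f₃ + 2f₄ + 2f₅ + 2f₆ + f₇] = 0.285714·(-556.857143) = -159.1020.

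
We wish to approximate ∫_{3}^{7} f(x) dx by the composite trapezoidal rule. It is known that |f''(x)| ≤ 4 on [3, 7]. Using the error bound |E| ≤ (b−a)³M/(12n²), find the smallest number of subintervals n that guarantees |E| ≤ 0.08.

17

Need 256/(12n²) ≤ 0.08.
n² ≥ 256/(12·0.08) = 266.667 ⇒ n ≥ 16.3299, so the smallest n is 17.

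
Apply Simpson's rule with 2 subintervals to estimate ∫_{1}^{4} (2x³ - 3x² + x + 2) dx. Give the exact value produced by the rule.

78

h = (4 − 1)/2 = 1.5.
Nodes x₀,…,x₂ = 1, 2.5, 4.
f(x) = 2x³ - 3x² + x + 2: f₀=2, f₁=17, f₂=86.
(h/3)·[f₀ + 4f₁ + f₂] = 0.5·(156) = 78.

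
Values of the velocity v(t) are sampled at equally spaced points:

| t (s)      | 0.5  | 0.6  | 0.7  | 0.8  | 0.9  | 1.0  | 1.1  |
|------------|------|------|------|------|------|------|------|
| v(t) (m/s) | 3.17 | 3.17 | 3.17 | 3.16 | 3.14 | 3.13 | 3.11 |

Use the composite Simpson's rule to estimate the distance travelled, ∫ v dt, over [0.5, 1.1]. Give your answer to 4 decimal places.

1.8913

h = 0.1, n = 6.
(h/3)·[y₀ + 4y₁ + 2y₂ + 4y₃ + 2y₄ + 4y₅ + y₆] = 0.033333·(56.74) = 1.8913.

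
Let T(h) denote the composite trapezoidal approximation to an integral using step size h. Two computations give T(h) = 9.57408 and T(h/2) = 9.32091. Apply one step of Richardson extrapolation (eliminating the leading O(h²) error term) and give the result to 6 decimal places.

9.236520

R = (4·T(h/2) − T(h)) / 3 = (4·9.32091 − 9.57408)/3 = (27.70956)/3 = 9.236520.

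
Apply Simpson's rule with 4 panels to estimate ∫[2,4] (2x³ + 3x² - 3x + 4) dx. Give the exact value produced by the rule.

h = (4 − 2)/4 = 0.5.
Nodes x₀,…,x₄ = 2, 2.5, 3, 3.5, 4.
f(x) = 2x³ + 3x² - 3x + 4: f₀=26, f₁=46.5, f₂=76, f₃=116, f₄=168.
(h/3)·[f₀ + 4f₁ + 2f₂ + 4f₃ + f₄] = 0.166667·(996) = 166.

166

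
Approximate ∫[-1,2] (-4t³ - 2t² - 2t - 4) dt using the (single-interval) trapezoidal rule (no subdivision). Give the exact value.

T = (b−a)/2 · [f(-1) + f(2)] = 1.5·[0 + (-48)] = -72.

-72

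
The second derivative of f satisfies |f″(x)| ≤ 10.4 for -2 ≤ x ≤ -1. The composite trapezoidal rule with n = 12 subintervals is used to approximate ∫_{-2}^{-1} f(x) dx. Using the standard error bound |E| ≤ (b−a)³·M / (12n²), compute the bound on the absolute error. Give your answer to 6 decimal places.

0.006019

|E| ≤ (1)³·10.4 / (12·12²) = 10.4/1728 = 0.006019.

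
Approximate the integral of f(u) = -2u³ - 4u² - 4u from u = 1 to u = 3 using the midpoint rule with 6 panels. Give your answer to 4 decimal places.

h = (3 − 1)/6 = 0.333333.
Midpoints m₁,…,m₆ = 1.166667, 1.5, 1.833333, 2.166667, 2.5, 2.833333.
f(m₁)=-13.287037, f(m₂)=-21.75, f(m₃)=-33.101852, f(m₄)=-47.787037, f(m₅)=-66.25, f(m₆)=-88.935185.
h·[f(m₁) + f(m₂) + f(m₃) + f(m₄) + f(m₅) + f(m₆)] = 0.333333·(-271.111111) = -90.3704.

-90.3704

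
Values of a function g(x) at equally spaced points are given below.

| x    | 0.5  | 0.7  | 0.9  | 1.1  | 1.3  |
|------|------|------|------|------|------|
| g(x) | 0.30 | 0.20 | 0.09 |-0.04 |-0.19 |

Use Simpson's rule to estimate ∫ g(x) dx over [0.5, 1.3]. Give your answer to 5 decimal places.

h = 0.2, n = 4.
(h/3)·[y₀ + 4y₁ + 2y₂ + 4y₃ + y₄] = 0.066667·(0.93) = 0.06200.

0.06200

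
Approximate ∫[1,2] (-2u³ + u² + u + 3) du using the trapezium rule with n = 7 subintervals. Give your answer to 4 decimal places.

h = (2 − 1)/7 = 0.142857.
Nodes u₀,…,u₇ = 1, 1.142857, 1.285714, 1.428571, 1.571429, 1.714286, 1.857143, 2.
f(u) = -2u³ + u² + u + 3: f₀=3, f₁=2.463557, f₂=1.688047, f₃=0.638484, f₄=-0.720117, f₅=-2.422741, f₆=-4.504373, f₇=-7.
(h/2)·[f₀ + 2f₁ + 2f₂ + 2f₃ + 2f₄ + 2f₅ + 2f₆ + f₇] = 0.071429·(-9.714286) = -0.6939.

-0.6939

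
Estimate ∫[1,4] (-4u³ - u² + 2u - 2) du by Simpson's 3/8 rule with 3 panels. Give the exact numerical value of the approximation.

h = (4 − 1)/3 = 1.
Nodes u₀,…,u₃ = 1, 2, 3, 4.
f(u) = -4u³ - u² + 2u - 2: f₀=-5, f₁=-34, f₂=-113, f₃=-266.
(3h/8)·[f₀ + 3f₁ + 3f₂ + f₃] = 0.375·(-712) = -267.

-267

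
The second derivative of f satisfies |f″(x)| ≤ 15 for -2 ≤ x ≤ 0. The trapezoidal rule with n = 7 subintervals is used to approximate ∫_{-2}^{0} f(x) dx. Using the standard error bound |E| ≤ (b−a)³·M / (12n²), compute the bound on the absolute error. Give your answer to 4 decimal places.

|E| ≤ (2)³·15 / (12·7²) = 120/588 = 0.2041.

0.2041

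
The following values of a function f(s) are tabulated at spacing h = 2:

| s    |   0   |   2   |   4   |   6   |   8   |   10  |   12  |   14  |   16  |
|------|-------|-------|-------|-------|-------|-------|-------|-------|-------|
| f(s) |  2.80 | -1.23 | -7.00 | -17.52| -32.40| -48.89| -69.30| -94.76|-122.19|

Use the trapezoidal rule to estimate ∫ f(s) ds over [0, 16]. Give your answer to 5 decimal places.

-661.59000

h = 2, n = 8.
(h/2)·[y₀ + 2y₁ + 2y₂ + 2y₃ + 2y₄ + 2y₅ + 2y₆ + 2y₇ + y₈] = 1·(-661.59) = -661.59000.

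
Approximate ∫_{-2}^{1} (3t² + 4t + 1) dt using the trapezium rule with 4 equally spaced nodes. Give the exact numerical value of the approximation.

7.5

h = (1 − (-2))/3 = 1.
Nodes t₀,…,t₃ = -2, -1, 0, 1.
f(t) = 3t² + 4t + 1: f₀=5, f₁=0, f₂=1, f₃=8.
(h/2)·[f₀ + 2f₁ + 2f₂ + f₃] = 0.5·(15) = 7.5.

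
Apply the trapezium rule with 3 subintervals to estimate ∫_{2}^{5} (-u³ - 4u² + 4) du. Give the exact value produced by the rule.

h = (5 − 2)/3 = 1.
Nodes u₀,…,u₃ = 2, 3, 4, 5.
f(u) = -u³ - 4u² + 4: f₀=-20, f₁=-59, f₂=-124, f₃=-221.
(h/2)·[f₀ + 2f₁ + 2f₂ + f₃] = 0.5·(-607) = -303.5.

-303.5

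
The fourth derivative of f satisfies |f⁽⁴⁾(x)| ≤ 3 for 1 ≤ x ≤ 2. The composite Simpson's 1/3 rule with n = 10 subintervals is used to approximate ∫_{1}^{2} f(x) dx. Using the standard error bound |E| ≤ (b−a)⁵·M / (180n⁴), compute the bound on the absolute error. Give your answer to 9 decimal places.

|E| ≤ (1)⁵·3 / (180·10⁴) = 3/1800000 = 0.000001667.

0.000001667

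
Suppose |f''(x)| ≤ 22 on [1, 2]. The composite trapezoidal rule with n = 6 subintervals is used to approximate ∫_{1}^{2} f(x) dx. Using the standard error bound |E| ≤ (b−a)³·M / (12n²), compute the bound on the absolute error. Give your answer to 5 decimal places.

0.05093

|E| ≤ (1)³·22 / (12·6²) = 22/432 = 0.05093.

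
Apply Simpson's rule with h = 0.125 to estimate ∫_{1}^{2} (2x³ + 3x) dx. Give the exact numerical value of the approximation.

12

h = (2 − 1)/8 = 0.125.
Nodes x₀,…,x₈ = 1, 1.125, 1.25, 1.375, 1.5, 1.625, 1.75, 1.875, 2.
f(x) = 2x³ + 3x: f₀=5, f₁=6.22265625, f₂=7.65625, f₃=9.32421875, f₄=11.25, f₅=13.45703125, f₆=15.96875, f₇=18.80859375, f₈=22.
(h/3)·[f₀ + 4f₁ + 2f₂ + 4f₃ + 2f₄ + 4f₅ + 2f₆ + 4f₇ + f₈] = 0.041667·(288) = 12.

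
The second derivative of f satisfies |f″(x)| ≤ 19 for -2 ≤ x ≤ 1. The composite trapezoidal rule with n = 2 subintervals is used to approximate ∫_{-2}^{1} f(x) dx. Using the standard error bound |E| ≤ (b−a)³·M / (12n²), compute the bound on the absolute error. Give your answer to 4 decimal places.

10.6875

|E| ≤ (3)³·19 / (12·2²) = 513/48 = 10.6875.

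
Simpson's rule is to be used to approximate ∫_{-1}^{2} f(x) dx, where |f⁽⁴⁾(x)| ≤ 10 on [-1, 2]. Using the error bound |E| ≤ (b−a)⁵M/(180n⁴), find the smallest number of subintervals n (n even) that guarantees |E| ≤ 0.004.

8

Need 2430/(180n⁴) ≤ 0.004.
n⁴ ≥ 2430/(180·0.004) = 3375 ⇒ n ≥ 7.6220, so the smallest even n is 8. (n must be even for Simpson's rule.)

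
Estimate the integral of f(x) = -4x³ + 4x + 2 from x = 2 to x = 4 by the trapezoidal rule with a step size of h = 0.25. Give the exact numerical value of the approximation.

-212.75

h = (4 − 2)/8 = 0.25.
Nodes x₀,…,x₈ = 2, 2.25, 2.5, 2.75, 3, 3.25, 3.5, 3.75, 4.
f(x) = -4x³ + 4x + 2: f₀=-22, f₁=-34.5625, f₂=-50.5, f₃=-70.1875, f₄=-94, f₅=-122.3125, f₆=-155.5, f₇=-193.9375, f₈=-238.
(h/2)·[f₀ + 2f₁ + 2f₂ + 2f₃ + 2f₄ + 2f₅ + 2f₆ + 2f₇ + f₈] = 0.125·(-1702) = -212.75.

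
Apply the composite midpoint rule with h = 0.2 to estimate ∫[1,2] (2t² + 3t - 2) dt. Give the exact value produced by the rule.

h = (2 − 1)/5 = 0.2.
Midpoints m₁,…,m₅ = 1.1, 1.3, 1.5, 1.7, 1.9.
f(m₁)=3.72, f(m₂)=5.28, f(m₃)=7, f(m₄)=8.88, f(m₅)=10.92.
h·[f(m₁) + f(m₂) + f(m₃) + f(m₄) + f(m₅)] = 0.2·(35.8) = 7.16.

7.16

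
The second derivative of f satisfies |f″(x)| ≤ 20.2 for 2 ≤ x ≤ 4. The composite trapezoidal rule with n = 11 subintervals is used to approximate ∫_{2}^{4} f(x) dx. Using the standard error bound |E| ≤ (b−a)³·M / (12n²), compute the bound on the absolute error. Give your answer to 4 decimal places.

0.1113

|E| ≤ (2)³·20.2 / (12·11²) = 161.6/1452 = 0.1113.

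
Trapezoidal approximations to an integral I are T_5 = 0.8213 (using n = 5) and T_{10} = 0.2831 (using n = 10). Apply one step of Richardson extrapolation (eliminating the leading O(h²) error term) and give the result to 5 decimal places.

R = (4·T_{10} − T_5) / 3 = (4·0.2831 − 0.8213)/3 = (0.3111)/3 = 0.10370.

0.10370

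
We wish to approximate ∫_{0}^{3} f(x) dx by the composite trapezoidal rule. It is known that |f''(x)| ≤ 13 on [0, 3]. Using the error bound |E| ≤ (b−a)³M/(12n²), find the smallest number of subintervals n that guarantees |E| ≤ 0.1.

Need 351/(12n²) ≤ 0.1.
n² ≥ 351/(12·0.1) = 292.5 ⇒ n ≥ 17.1026, so the smallest n is 18.

18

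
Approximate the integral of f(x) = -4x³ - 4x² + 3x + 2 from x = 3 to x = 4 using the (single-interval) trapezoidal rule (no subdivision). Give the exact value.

T = (b−a)/2 · [f(3) + f(4)] = 0.5·[(-133) + (-306)] = -219.5.

-219.5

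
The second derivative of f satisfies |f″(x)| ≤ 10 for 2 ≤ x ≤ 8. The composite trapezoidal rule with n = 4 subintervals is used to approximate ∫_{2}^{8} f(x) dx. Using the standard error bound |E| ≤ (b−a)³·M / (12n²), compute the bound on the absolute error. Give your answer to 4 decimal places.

|E| ≤ (6)³·10 / (12·4²) = 2160/192 = 11.2500.

11.2500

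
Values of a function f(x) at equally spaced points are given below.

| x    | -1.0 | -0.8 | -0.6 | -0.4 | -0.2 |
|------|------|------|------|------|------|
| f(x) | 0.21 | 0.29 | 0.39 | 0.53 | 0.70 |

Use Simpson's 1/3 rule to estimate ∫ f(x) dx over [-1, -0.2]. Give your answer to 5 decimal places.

h = 0.2, n = 4.
(h/3)·[y₀ + 4y₁ + 2y₂ + 4y₃ + y₄] = 0.066667·(4.97) = 0.33133.

0.33133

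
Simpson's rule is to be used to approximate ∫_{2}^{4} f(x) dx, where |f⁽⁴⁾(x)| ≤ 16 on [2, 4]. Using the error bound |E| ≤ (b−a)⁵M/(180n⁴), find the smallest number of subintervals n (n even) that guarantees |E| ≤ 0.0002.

12

Need 512/(180n⁴) ≤ 0.0002.
n⁴ ≥ 512/(180·0.0002) = 14222.2 ⇒ n ≥ 10.9205, so the smallest even n is 12. (n must be even for Simpson's rule.)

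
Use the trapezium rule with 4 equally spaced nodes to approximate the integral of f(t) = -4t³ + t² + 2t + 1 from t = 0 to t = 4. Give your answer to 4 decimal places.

h = (4 − 0)/3 = 1.333333.
Nodes t₀,…,t₃ = 0, 1.333333, 2.666667, 4.
f(t) = -4t³ + t² + 2t + 1: f₀=1, f₁=-4.037037, f₂=-62.407407, f₃=-231.
(h/2)·[f₀ + 2f₁ + 2f₂ + f₃] = 0.666667·(-362.888889) = -241.9259.

-241.9259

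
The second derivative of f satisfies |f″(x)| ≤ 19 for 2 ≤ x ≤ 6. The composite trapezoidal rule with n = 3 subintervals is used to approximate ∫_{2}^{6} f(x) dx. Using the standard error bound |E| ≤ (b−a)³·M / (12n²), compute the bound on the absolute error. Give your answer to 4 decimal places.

|E| ≤ (4)³·19 / (12·3²) = 1216/108 = 11.2593.

11.2593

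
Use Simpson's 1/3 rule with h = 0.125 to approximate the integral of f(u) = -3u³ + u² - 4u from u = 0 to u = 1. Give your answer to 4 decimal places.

-2.4167

h = (1 − 0)/8 = 0.125.
Nodes u₀,…,u₈ = 0, 0.125, 0.25, 0.375, 0.5, 0.625, 0.75, 0.875, 1.
f(u) = -3u³ + u² - 4u: f₀=0, f₁=-0.490234375, f₂=-0.984375, f₃=-1.517578125, f₄=-2.125, f₅=-2.841796875, f₆=-3.703125, f₇=-4.744140625, f₈=-6.
(h/3)·[f₀ + 4f₁ + 2f₂ + 4f₃ + 2f₄ + 4f₅ + 2f₆ + 4f₇ + f₈] = 0.041667·(-58) = -2.4167.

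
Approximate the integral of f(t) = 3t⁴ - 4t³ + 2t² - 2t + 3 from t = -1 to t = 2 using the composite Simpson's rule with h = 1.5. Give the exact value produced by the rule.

22.875

h = (2 − (-1))/2 = 1.5.
Nodes t₀,…,t₂ = -1, 0.5, 2.
f(t) = 3t⁴ - 4t³ + 2t² - 2t + 3: f₀=14, f₁=2.1875, f₂=23.
(h/3)·[f₀ + 4f₁ + f₂] = 0.5·(45.75) = 22.875.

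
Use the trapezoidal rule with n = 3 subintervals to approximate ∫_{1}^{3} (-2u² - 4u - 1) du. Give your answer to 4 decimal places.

h = (3 − 1)/3 = 0.666667.
Nodes u₀,…,u₃ = 1, 1.666667, 2.333333, 3.
f(u) = -2u² - 4u - 1: f₀=-7, f₁=-13.222222, f₂=-21.222222, f₃=-31.
(h/2)·[f₀ + 2f₁ + 2f₂ + f₃] = 0.333333·(-106.888889) = -35.6296.

-35.6296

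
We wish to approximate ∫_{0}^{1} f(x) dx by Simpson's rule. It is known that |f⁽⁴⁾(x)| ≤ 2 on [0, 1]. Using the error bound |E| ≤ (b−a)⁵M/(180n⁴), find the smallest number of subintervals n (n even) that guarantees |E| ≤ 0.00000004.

24

Need 2/(180n⁴) ≤ 0.00000004.
n⁴ ≥ 2/(180·0.00000004) = 277778 ⇒ n ≥ 22.9575, so the smallest even n is 24. (n must be even for Simpson's rule.)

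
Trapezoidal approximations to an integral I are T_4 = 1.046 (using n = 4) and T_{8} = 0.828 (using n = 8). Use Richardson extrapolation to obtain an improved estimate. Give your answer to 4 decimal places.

R = (4·T_{8} − T_4) / 3 = (4·0.828 − 1.046)/3 = (2.266)/3 = 0.7553.

0.7553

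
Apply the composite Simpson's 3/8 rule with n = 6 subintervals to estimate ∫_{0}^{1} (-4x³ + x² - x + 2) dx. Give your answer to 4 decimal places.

h = (1 − 0)/6 = 0.166667.
Nodes x₀,…,x₆ = 0, 0.166667, 0.333333, 0.5, 0.666667, 0.833333, 1.
f(x) = -4x³ + x² - x + 2: f₀=2, f₁=1.842593, f₂=1.629630, f₃=1.25, f₄=0.592593, f₅=-0.453704, f₆=-2.
(3h/8)·[f₀ + 3f₁ + 3f₂ + 2f₃ + 3f₄ + 3f₅ + f₆] = 0.0625·(13.333333) = 0.8333.

0.8333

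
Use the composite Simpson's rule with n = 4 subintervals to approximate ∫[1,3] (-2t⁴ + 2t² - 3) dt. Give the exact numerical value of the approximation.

h = (3 − 1)/4 = 0.5.
Nodes t₀,…,t₄ = 1, 1.5, 2, 2.5, 3.
f(t) = -2t⁴ + 2t² - 3: f₀=-3, f₁=-8.625, f₂=-27, f₃=-68.625, f₄=-147.
(h/3)·[f₀ + 4f₁ + 2f₂ + 4f₃ + f₄] = 0.166667·(-513) = -85.5.

-85.5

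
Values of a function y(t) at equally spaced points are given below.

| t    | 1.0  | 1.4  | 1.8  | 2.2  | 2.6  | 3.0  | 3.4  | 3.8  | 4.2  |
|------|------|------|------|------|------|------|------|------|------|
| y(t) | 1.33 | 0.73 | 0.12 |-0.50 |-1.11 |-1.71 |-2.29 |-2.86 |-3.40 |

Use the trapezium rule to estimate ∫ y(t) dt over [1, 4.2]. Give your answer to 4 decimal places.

-3.4620

h = 0.4, n = 8.
(h/2)·[y₀ + 2y₁ + 2y₂ + 2y₃ + 2y₄ + 2y₅ + 2y₆ + 2y₇ + y₈] = 0.2·(-17.31) = -3.4620.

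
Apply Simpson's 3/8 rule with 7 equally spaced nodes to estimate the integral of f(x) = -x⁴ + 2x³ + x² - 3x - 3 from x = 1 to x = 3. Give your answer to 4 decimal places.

h = (3 − 1)/6 = 0.333333.
Nodes x₀,…,x₆ = 1, 1.333333, 1.666667, 2, 2.333333, 2.666667, 3.
f(x) = -x⁴ + 2x³ + x² - 3x - 3: f₀=-4, f₁=-3.641975, f₂=-3.679012, f₃=-5, f₄=-8.790123, f₅=-16.530864, f₆=-30.
(3h/8)·[f₀ + 3f₁ + 3f₂ + 2f₃ + 3f₄ + 3f₅ + f₆] = 0.125·(-141.925926) = -17.7407.

-17.7407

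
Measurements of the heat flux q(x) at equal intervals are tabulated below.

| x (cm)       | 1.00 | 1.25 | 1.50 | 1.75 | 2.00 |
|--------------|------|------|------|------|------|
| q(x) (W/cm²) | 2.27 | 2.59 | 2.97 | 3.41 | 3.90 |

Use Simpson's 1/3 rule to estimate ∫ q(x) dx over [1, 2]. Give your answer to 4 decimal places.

h = 0.25, n = 4.
(h/3)·[y₀ + 4y₁ + 2y₂ + 4y₃ + y₄] = 0.083333·(36.11) = 3.0092.

3.0092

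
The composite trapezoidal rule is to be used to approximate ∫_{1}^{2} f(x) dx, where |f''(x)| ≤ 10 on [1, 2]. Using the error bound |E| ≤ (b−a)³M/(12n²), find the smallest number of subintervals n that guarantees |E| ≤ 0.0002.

65

Need 10/(12n²) ≤ 0.0002.
n² ≥ 10/(12·0.0002) = 4166.67 ⇒ n ≥ 64.5497, so the smallest n is 65.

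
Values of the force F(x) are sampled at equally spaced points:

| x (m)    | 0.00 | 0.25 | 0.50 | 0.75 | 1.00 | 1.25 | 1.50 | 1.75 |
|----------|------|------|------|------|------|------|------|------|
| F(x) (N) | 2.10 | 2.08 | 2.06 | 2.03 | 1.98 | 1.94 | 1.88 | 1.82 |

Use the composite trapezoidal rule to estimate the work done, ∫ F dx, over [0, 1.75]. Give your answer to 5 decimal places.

h = 0.25, n = 7.
(h/2)·[y₀ + 2y₁ + 2y₂ + 2y₃ + 2y₄ + 2y₅ + 2y₆ + y₇] = 0.125·(27.86) = 3.48250.

3.48250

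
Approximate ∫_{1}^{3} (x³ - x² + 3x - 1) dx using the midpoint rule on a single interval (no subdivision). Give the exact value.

M = (b−a)·f(2) = 2·(9) = 18.

18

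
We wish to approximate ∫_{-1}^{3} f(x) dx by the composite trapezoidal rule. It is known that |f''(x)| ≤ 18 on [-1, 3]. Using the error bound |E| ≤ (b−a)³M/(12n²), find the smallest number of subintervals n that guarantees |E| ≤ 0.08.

Need 1152/(12n²) ≤ 0.08.
n² ≥ 1152/(12·0.08) = 1200 ⇒ n ≥ 34.6410, so the smallest n is 35.

35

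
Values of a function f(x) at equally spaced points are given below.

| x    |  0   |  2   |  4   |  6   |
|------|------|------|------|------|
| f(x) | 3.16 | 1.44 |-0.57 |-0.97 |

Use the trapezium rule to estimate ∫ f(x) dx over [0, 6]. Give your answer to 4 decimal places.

h = 2, n = 3.
(h/2)·[y₀ + 2y₁ + 2y₂ + y₃] = 1·(3.93) = 3.9300.

3.9300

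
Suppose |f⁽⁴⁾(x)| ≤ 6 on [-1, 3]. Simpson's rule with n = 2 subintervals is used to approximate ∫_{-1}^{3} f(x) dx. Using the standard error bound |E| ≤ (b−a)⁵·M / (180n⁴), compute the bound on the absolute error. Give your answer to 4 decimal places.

|E| ≤ (4)⁵·6 / (180·2⁴) = 6144/2880 = 2.1333.

2.1333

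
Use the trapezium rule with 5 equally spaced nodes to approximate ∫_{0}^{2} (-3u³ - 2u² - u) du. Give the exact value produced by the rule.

-20.25

h = (2 − 0)/4 = 0.5.
Nodes u₀,…,u₄ = 0, 0.5, 1, 1.5, 2.
f(u) = -3u³ - 2u² - u: f₀=0, f₁=-1.375, f₂=-6, f₃=-16.125, f₄=-34.
(h/2)·[f₀ + 2f₁ + 2f₂ + 2f₃ + f₄] = 0.25·(-81) = -20.25.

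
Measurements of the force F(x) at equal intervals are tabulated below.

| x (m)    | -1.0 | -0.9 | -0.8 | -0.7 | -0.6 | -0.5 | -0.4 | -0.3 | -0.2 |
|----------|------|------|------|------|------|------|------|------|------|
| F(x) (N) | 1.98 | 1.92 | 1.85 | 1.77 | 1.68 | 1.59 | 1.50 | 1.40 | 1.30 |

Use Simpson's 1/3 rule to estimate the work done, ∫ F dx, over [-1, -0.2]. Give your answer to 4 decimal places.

1.3353

h = 0.1, n = 8.
(h/3)·[y₀ + 4y₁ + 2y₂ + 4y₃ + 2y₄ + 4y₅ + 2y₆ + 4y₇ + y₈] = 0.033333·(40.06) = 1.3353.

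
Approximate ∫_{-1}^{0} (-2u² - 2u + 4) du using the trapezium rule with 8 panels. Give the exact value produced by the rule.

h = (0 − (-1))/8 = 0.125.
Nodes u₀,…,u₈ = -1, -0.875, -0.75, -0.625, -0.5, -0.375, -0.25, -0.125, 0.
f(u) = -2u² - 2u + 4: f₀=4, f₁=4.21875, f₂=4.375, f₃=4.46875, f₄=4.5, f₅=4.46875, f₆=4.375, f₇=4.21875, f₈=4.
(h/2)·[f₀ + 2f₁ + 2f₂ + 2f₃ + 2f₄ + 2f₅ + 2f₆ + 2f₇ + f₈] = 0.0625·(69.25) = 4.328125.

4.328125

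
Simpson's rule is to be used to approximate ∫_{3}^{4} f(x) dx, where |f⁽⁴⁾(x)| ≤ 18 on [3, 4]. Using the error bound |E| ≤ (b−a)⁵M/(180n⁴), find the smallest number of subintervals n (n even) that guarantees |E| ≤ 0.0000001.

Need 18/(180n⁴) ≤ 0.0000001.
n⁴ ≥ 18/(180·0.0000001) = 1e+06 ⇒ n ≥ 31.6228, so the smallest even n is 32. (n must be even for Simpson's rule.)

32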